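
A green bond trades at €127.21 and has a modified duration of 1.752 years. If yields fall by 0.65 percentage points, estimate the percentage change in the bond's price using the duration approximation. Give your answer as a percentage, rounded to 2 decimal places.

Duration approximation: ΔP/P ≈ -D_mod · Δy = -1.752 × (-0.0065) = +0.011388.
As a percentage: +1.1388%.

+1.14%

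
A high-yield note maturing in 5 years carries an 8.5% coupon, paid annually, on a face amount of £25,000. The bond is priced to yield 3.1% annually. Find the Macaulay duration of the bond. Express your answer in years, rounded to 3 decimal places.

4.358 years

Periodic yield y = 0.031. Discount each cash flow and weight by its year:
  t   CF        PV=CF/(1+0.031)^t    t·PV
  1     2,125.00     2,061.1057     2,061.1057
  2     2,125.00     1,999.1326     3,998.2652
  3     2,125.00     1,939.0229     5,817.0687
  4     2,125.00     1,880.7206     7,522.8823
  5    27,125.00    23,285.0096   116,425.0478
  Σ                 31,164.9914   135,824.3697
Price P = Σ PV = 31,164.9914.
Macaulay duration = Σ(t·PV) / P = 135,824.3697 / 31,164.9914 = 4.35824 years.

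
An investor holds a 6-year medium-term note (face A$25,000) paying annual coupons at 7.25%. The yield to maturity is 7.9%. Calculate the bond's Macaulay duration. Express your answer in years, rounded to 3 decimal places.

Periodic yield y = 0.079. Discount each cash flow and weight by its year:
  t   CF        PV=CF/(1+0.079)^t    t·PV
  1     1,812.50     1,679.7961     1,679.7961
  2     1,812.50     1,556.8083     3,113.6165
  3     1,812.50     1,442.8251     4,328.4752
  4     1,812.50     1,337.1873     5,348.7491
  5     1,812.50     1,239.2839     6,196.4193
  6    26,812.50    16,990.5971   101,943.5826
  Σ                 24,246.4977   122,610.6388
Price P = Σ PV = 24,246.4977.
Macaulay duration = Σ(t·PV) / P = 122,610.6388 / 24,246.4977 = 5.05684 years.

5.057 years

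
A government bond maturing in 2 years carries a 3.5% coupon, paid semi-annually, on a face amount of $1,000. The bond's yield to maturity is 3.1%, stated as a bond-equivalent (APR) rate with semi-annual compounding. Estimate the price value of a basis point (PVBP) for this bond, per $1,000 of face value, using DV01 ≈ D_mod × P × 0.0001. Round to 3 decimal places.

$0.193

Periodic yield y = 0.0155.
  t   CF        PV=CF/(1+0.0155)^t    t·PV
  1        17.50        17.2329        17.2329
  2        17.50        16.9699        33.9397
  3        17.50        16.7108        50.1325
  4     1,017.50       956.7858     3,827.1431
  Σ                  1,007.6994     3,928.4482
P = 1,007.6994; D_Mac = 3.89843 half-year periods = 1.94922 yrs; D_mod = 1.91946 yrs.
DV01 ≈ 1.91946 × 1,007.6994 × 0.0001 = 0.193424.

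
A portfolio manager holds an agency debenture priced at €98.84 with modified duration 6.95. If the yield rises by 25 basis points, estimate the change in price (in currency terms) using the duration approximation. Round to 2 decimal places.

-€1.72

Duration approximation: ΔP/P ≈ -D_mod · Δy = -6.95 × (+0.0025) = -0.017375.
ΔP ≈ 98.84 × (-0.017375) = -1.717345.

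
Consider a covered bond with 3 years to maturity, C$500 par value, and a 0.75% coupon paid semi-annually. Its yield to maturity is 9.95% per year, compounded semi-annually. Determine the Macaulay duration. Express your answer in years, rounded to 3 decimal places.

Periodic yield y = 0.04975. Discount each cash flow and weight by its period:
  t   CF        PV=CF/(1+0.04975)^t    t·PV
  1        1.875         1.7861         1.7861
  2        1.875         1.7015         3.4030
  3        1.875         1.6209         4.8626
  4        1.875         1.5440         6.1761
  5        1.875         1.4709         7.3543
  6      501.875       375.0423     2,250.2538
  Σ                    383.1657     2,273.8360
Price P = Σ PV = 383.1657.
Macaulay duration = Σ(t·PV) / P = 2,273.8360 / 383.1657 = 5.93434 half-year periods.
In years: 5.93434 / 2 = 2.96717 years.

2.967 years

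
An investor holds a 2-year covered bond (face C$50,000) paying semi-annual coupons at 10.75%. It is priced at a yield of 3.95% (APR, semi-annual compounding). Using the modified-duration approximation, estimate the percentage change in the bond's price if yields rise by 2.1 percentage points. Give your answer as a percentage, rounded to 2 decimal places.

Periodic yield y = 0.01975. Modified duration first:
  t   CF        PV=CF/(1+0.01975)^t    t·PV
  1     2,687.50     2,635.4499     2,635.4499
  2     2,687.50     2,584.4078     5,168.8156
  3     2,687.50     2,534.3543     7,603.0629
  4    52,687.50    48,722.8558   194,891.4233
  Σ                 56,477.0678   210,298.7517
P = 56,477.0678; D_Mac = 3.72361 half-year periods = 1.86181 yrs; D_mod = 1.86181/(1+0.01975) = 1.82575 yrs.
ΔP/P ≈ -D_mod · Δy = -1.82575 × (+0.021) = -0.038341 = -3.8341%.

-3.83%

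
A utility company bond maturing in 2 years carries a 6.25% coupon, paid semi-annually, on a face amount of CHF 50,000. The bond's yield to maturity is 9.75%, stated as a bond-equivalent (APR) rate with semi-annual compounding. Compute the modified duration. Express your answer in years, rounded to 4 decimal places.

Periodic yield y = 0.04875. First find Macaulay duration:
  t   CF        PV=CF/(1+0.04875)^t    t·PV
  1     1,562.50     1,489.8689     1,489.8689
  2     1,562.50     1,420.6140     2,841.2279
  3     1,562.50     1,354.5783     4,063.7348
  4    51,562.50    42,623.2018   170,492.8073
  Σ                 46,888.2630   178,887.6389
P = 46,888.2630; Macaulay duration = 178,887.6389 / 46,888.2630 = 3.81519 half-year periods = 1.90760 years.
Modified duration = D_Mac / (1 + y) = 1.90760 / 1.04875 = 1.81892 years.

1.8189 years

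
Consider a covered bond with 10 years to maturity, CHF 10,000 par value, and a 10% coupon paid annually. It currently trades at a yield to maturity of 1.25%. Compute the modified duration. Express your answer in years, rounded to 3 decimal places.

7.539 years

Periodic yield y = 0.0125. First find Macaulay duration:
  t   CF        PV=CF/(1+0.0125)^t    t·PV
  1     1,000.00       987.6543       987.6543
  2     1,000.00       975.4611     1,950.9221
  3     1,000.00       963.4183     2,890.2550
  4     1,000.00       951.5243     3,806.0971
  5     1,000.00       939.7771     4,698.8853
  6     1,000.00       928.1749     5,569.0493
  7     1,000.00       916.7159     6,417.0115
  8     1,000.00       905.3984     7,243.1876
  9     1,000.00       894.2207     8,047.9862
  10   11,000.00     9,714.9902    97,149.9019
  Σ                 18,177.3352   138,760.9502
P = 18,177.3352; Macaulay duration = 138,760.9502 / 18,177.3352 = 7.63373 years.
Modified duration = D_Mac / (1 + y) = 7.63373 / 1.0125 = 7.53949 years.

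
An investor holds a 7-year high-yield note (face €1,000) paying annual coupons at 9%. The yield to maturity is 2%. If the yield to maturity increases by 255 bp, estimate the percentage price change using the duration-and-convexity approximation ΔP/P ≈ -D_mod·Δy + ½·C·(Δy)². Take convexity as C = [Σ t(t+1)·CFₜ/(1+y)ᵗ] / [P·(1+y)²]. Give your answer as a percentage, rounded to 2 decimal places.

With y = 0.02:
  t   CF        PV=CF/(1+0.02)^t    t·PV        t(t+1)·PV
  1        90.00        88.2353        88.2353         176.4706
  2        90.00        86.5052       173.0104         519.0311
  3        90.00        84.8090       254.4270       1,017.7081
  4        90.00        83.1461       332.5844       1,662.9218
  5        90.00        81.5158       407.5789       2,445.4732
  6        90.00        79.9174       479.5045       3,356.5318
  7     1,090.00       948.9106     6,642.3742      53,138.9933
  Σ                  1,453.0394     8,377.7146      62,317.1299
P = 1,453.0394; D_Mac = 5.76565 yrs; D_mod = 5.65260 yrs; C = 41.22206.
Duration effect: -5.65260 × (+0.0255) = -0.144141
Convexity effect: 0.5 × 41.22206 × (0.0255)² = +0.0134023
ΔP/P ≈ -0.144141 + 0.0134023 = -0.130739 = -13.0739%.

-13.07%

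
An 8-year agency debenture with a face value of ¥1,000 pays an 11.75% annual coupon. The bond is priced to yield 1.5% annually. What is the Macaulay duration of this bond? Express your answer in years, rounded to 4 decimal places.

6.2191 years

Periodic yield y = 0.015. Discount each cash flow and weight by its year:
  t   CF        PV=CF/(1+0.015)^t    t·PV
  1       117.50       115.7635       115.7635
  2       117.50       114.0528       228.1055
  3       117.50       112.3672       337.1017
  4       117.50       110.7066       442.8266
  5       117.50       109.0706       545.3529
  6       117.50       107.4587       644.7522
  7       117.50       105.8706       741.0945
  8     1,117.50       992.0172     7,936.1374
  Σ                  1,767.3073    10,991.1346
Price P = Σ PV = 1,767.3073.
Macaulay duration = Σ(t·PV) / P = 10,991.1346 / 1,767.3073 = 6.21914 years.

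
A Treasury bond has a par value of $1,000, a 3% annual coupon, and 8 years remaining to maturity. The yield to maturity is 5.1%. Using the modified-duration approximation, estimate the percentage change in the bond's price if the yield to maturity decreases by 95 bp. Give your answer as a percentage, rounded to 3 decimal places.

+6.472%

Periodic yield y = 0.051. Modified duration first:
  t   CF        PV=CF/(1+0.051)^t    t·PV
  1        30.00        28.5442        28.5442
  2        30.00        27.1591        54.3183
  3        30.00        25.8412        77.5237
  4        30.00        24.5873        98.3491
  5        30.00        23.3942       116.9709
  6        30.00        22.2590       133.5538
  7        30.00        21.1788       148.2519
  8     1,030.00       691.8557     5,534.8453
  Σ                    864.8195     6,192.3571
P = 864.8195; D_Mac = 7.16029 yrs; D_mod = 7.16029/(1+0.051) = 6.81283 yrs.
ΔP/P ≈ -D_mod · Δy = -6.81283 × (-0.0095) = +0.064722 = +6.4722%.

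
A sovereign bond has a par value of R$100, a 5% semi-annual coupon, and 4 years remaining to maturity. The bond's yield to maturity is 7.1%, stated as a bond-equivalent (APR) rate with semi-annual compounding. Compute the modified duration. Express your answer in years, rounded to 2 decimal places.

3.53 years

Periodic yield y = 0.0355. First find Macaulay duration:
  t   CF        PV=CF/(1+0.0355)^t    t·PV
  1         2.50         2.4143         2.4143
  2         2.50         2.3315         4.6630
  3         2.50         2.2516         6.7548
  4         2.50         2.1744         8.6976
  5         2.50         2.0999        10.4993
  6         2.50         2.0279        12.1672
  7         2.50         1.9583        13.7084
  8       102.50        77.5395       620.3161
  Σ                     92.7974       679.2207
P = 92.7974; Macaulay duration = 679.2207 / 92.7974 = 7.31939 half-year periods = 3.65970 years.
Modified duration = D_Mac / (1 + y) = 3.65970 / 1.0355 = 3.53423 years.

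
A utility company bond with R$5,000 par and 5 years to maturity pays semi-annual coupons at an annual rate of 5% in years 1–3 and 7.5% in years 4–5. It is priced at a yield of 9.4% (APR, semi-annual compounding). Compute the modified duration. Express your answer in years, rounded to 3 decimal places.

4.217 years

Periodic yield y = 0.047. First find Macaulay duration:
  t   CF        PV=CF/(1+0.047)^t    t·PV
  1       125.00       119.3887       119.3887
  2       125.00       114.0294       228.0587
  3       125.00       108.9106       326.7317
  4       125.00       104.0215       416.0862
  5       125.00        99.3520       496.7600
  6       125.00        94.8921       569.3524
  7       187.50       135.9485       951.6397
  8       187.50       129.8458     1,038.7662
  9       187.50       124.0170     1,116.1528
  10    5,187.50     3,277.1121    32,771.1207
  Σ                  4,307.5176    38,034.0570
P = 4,307.5176; Macaulay duration = 38,034.0570 / 4,307.5176 = 8.82969 half-year periods = 4.41485 years.
Modified duration = D_Mac / (1 + y) = 4.41485 / 1.047 = 4.21666 years.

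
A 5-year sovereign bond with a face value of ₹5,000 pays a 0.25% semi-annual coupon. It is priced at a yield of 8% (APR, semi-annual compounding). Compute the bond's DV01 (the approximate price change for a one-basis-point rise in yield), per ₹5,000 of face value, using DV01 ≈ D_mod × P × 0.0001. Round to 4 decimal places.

Periodic yield y = 0.04.
  t   CF        PV=CF/(1+0.04)^t    t·PV
  1         6.25         6.0096         6.0096
  2         6.25         5.7785        11.5570
  3         6.25         5.5562        16.6687
  4         6.25         5.3425        21.3701
  5         6.25         5.1370        25.6852
  6         6.25         4.9395        29.6368
  7         6.25         4.7495        33.2464
  8         6.25         4.5668        36.5345
  9         6.25         4.3912        39.5205
  10    5,006.25     3,382.0431    33,820.4312
  Σ                  3,428.5139    34,040.6600
P = 3,428.5139; D_Mac = 9.92869 half-year periods = 4.96435 yrs; D_mod = 4.77341 yrs.
DV01 ≈ 4.77341 × 3,428.5139 × 0.0001 = 1.636570.

₹1.6366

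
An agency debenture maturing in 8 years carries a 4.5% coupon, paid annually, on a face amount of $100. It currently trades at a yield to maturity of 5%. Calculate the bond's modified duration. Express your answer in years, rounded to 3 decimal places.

Periodic yield y = 0.05. First find Macaulay duration:
  t   CF        PV=CF/(1+0.05)^t    t·PV
  1         4.50         4.2857         4.2857
  2         4.50         4.0816         8.1633
  3         4.50         3.8873        11.6618
  4         4.50         3.7022        14.8086
  5         4.50         3.5259        17.6293
  6         4.50         3.3580        20.1478
  7         4.50         3.1981        22.3865
  8       104.50        70.7297       565.8377
  Σ                     96.7684       664.9208
P = 96.7684; Macaulay duration = 664.9208 / 96.7684 = 6.87126 years.
Modified duration = D_Mac / (1 + y) = 6.87126 / 1.05 = 6.54406 years.

6.544 years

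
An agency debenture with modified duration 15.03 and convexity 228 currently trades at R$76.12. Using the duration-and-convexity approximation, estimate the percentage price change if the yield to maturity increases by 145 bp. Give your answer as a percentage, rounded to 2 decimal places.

Duration effect: -D_mod·Δy = -15.03 × (+0.0145) = -0.217935
Convexity effect: ½·C·(Δy)² = 0.5 × 228 × (0.0145)² = +0.0239685
ΔP/P ≈ -0.217935 + 0.0239685 = -0.1939665
= -19.39665%.

-19.40%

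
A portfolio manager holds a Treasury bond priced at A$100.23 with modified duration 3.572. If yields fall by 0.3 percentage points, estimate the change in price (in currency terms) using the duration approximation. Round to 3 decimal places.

Duration approximation: ΔP/P ≈ -D_mod · Δy = -3.572 × (-0.003) = +0.010716.
ΔP ≈ 100.23 × (+0.010716) = +1.07406468.

+A$1.074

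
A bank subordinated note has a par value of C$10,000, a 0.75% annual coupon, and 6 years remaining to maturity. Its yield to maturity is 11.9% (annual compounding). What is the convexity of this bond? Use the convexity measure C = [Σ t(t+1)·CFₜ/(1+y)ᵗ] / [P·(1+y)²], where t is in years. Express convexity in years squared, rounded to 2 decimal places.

With y = 0.119:
  t   CF        PV=CF/(1+0.119)^t    t·PV        t(t+1)·PV
  1        75.00        67.0241        67.0241         134.0483
  2        75.00        59.8965       119.7929         359.3787
  3        75.00        53.5268       160.5803         642.3212
  4        75.00        47.8345       191.3379         956.6893
  5        75.00        42.7475       213.7376       1,282.4253
  6    10,075.00     5,131.7387    30,790.4323     215,533.0259
  Σ                  5,402.7680    31,542.9050     218,907.8886
P = 5,402.7680.
Convexity = Σ t(t+1)·PV / [P·(1+y)²] = 218,907.8886 / (5,402.7680 × 1.252161) = 32.35824.

32.36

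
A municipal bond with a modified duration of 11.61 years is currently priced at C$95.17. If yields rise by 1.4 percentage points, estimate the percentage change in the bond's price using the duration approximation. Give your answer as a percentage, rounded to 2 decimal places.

-16.25%

Duration approximation: ΔP/P ≈ -D_mod · Δy = -11.61 × (+0.014) = -0.162540.
As a percentage: -16.2540%.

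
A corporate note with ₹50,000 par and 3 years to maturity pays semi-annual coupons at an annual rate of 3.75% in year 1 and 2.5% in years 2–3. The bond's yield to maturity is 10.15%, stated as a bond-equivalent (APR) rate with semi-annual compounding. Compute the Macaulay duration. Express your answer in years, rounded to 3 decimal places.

2.866 years

Periodic yield y = 0.05075. Discount each cash flow and weight by its period:
  t   CF        PV=CF/(1+0.05075)^t    t·PV
  1       937.50       892.2198       892.2198
  2       937.50       849.1267     1,698.2533
  3       625.00       538.7432     1,616.2297
  4       625.00       512.7226     2,050.8902
  5       625.00       487.9587     2,439.7933
  6    50,625.00    37,615.6563   225,693.9381
  Σ                 40,896.4273   234,391.3244
Price P = Σ PV = 40,896.4273.
Macaulay duration = Σ(t·PV) / P = 234,391.3244 / 40,896.4273 = 5.73134 half-year periods.
In years: 5.73134 / 2 = 2.86567 years.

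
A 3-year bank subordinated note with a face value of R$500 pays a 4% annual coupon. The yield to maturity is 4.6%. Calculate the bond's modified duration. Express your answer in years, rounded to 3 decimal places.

2.758 years

Periodic yield y = 0.046. First find Macaulay duration:
  t   CF        PV=CF/(1+0.046)^t    t·PV
  1        20.00        19.1205        19.1205
  2        20.00        18.2796        36.5592
  3       520.00       454.3686     1,363.1057
  Σ                    491.7686     1,418.7854
P = 491.7686; Macaulay duration = 1,418.7854 / 491.7686 = 2.88507 years.
Modified duration = D_Mac / (1 + y) = 2.88507 / 1.046 = 2.75819 years.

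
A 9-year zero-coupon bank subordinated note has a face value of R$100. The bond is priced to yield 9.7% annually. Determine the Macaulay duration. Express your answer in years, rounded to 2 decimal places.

A zero-coupon bond has a single cash flow at maturity, so its Macaulay duration equals its maturity: 9 years.

9.00 years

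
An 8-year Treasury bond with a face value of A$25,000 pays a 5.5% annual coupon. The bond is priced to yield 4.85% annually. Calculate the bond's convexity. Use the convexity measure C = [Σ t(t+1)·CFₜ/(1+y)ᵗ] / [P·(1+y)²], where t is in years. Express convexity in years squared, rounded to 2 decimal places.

51.62

With y = 0.0485:
  t   CF        PV=CF/(1+0.0485)^t    t·PV        t(t+1)·PV
  1     1,375.00     1,311.3972     1,311.3972       2,622.7945
  2     1,375.00     1,250.7365     2,501.4730       7,504.4191
  3     1,375.00     1,192.8817     3,578.6452      14,314.5810
  4     1,375.00     1,137.7031     4,550.8126      22,754.0629
  5     1,375.00     1,085.0769     5,425.3846      32,552.3075
  6     1,375.00     1,034.8850     6,209.3100      43,465.1697
  7     1,375.00       987.0148     6,909.1034      55,272.8275
  8    26,375.00    18,056.9747   144,455.7977   1,300,102.1794
  Σ                 26,056.6700   174,941.9238   1,478,588.3416
P = 26,056.6700.
Convexity = Σ t(t+1)·PV / [P·(1+y)²] = 1,478,588.3416 / (26,056.6700 × 1.099352) = 51.61685.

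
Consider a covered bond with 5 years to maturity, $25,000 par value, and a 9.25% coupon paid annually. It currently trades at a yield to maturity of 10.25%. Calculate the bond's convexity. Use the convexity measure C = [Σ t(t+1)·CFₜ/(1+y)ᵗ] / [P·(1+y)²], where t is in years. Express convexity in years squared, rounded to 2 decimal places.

With y = 0.1025:
  t   CF        PV=CF/(1+0.1025)^t    t·PV        t(t+1)·PV
  1     2,312.50     2,097.5057     2,097.5057       4,195.0113
  2     2,312.50     1,902.4995     3,804.9989      11,414.9968
  3     2,312.50     1,725.6231     5,176.8693      20,707.4773
  4     2,312.50     1,565.1910     6,260.7641      31,303.8205
  5    27,312.50    16,767.5057    83,837.5287     503,025.1721
  Σ                 24,058.3250   101,177.6667     570,646.4780
P = 24,058.3250.
Convexity = Σ t(t+1)·PV / [P·(1+y)²] = 570,646.4780 / (24,058.3250 × 1.215506) = 19.51392.

19.51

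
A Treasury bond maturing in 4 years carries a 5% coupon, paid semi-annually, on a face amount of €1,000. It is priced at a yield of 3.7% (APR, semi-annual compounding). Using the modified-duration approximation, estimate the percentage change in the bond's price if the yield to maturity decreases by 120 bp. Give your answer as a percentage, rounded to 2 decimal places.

+4.34%

Periodic yield y = 0.0185. Modified duration first:
  t   CF        PV=CF/(1+0.0185)^t    t·PV
  1        25.00        24.5459        24.5459
  2        25.00        24.1000        48.2001
  3        25.00        23.6623        70.9869
  4        25.00        23.2325        92.9300
  5        25.00        22.8105       114.0525
  6        25.00        22.3962       134.3770
  7        25.00        21.9894       153.9256
  8     1,025.00       885.1882     7,081.5053
  Σ                  1,047.9250     7,720.5233
P = 1,047.9250; D_Mac = 7.36744 half-year periods = 3.68372 yrs; D_mod = 3.68372/(1+0.0185) = 3.61681 yrs.
ΔP/P ≈ -D_mod · Δy = -3.61681 × (-0.012) = +0.043402 = +4.3402%.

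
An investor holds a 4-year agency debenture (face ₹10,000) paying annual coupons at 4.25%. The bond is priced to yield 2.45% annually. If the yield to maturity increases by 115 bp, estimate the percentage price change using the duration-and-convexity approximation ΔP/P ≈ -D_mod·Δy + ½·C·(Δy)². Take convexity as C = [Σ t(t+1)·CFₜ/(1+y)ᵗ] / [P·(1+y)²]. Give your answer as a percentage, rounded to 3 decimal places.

With y = 0.0245:
  t   CF        PV=CF/(1+0.0245)^t    t·PV        t(t+1)·PV
  1       425.00       414.8365       414.8365         829.6730
  2       425.00       404.9161       809.8321       2,429.4964
  3       425.00       395.2329     1,185.6986       4,742.7943
  4    10,425.00     9,462.9863    37,851.9453     189,259.7266
  Σ                 10,677.9718    40,262.3125     197,261.6903
P = 10,677.9718; D_Mac = 3.77060 yrs; D_mod = 3.68043 yrs; C = 17.60070.
Duration effect: -3.68043 × (+0.0115) = -0.042325
Convexity effect: 0.5 × 17.60070 × (0.0115)² = +0.0011638
ΔP/P ≈ -0.042325 + 0.0011638 = -0.041161 = -4.1161%.

-4.116%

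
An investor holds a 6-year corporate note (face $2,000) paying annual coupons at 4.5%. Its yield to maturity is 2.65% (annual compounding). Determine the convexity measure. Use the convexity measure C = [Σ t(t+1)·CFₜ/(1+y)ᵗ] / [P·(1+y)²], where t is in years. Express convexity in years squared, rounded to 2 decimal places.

34.77

With y = 0.0265:
  t   CF        PV=CF/(1+0.0265)^t    t·PV        t(t+1)·PV
  1        90.00        87.6766        87.6766         175.3531
  2        90.00        85.4131       170.8262         512.4787
  3        90.00        83.2081       249.6243         998.4973
  4        90.00        81.0600       324.2401       1,621.2004
  5        90.00        78.9674       394.8369       2,369.0215
  6     2,090.00     1,786.4570    10,718.7419      75,031.1934
  Σ                  2,202.7822    11,945.9460      80,707.7444
P = 2,202.7822.
Convexity = Σ t(t+1)·PV / [P·(1+y)²] = 80,707.7444 / (2,202.7822 × 1.053702) = 34.77169.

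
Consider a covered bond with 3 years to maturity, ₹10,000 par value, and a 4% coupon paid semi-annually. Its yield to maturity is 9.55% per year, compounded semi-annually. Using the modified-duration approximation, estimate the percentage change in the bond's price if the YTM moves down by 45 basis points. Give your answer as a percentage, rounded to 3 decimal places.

Periodic yield y = 0.04775. Modified duration first:
  t   CF        PV=CF/(1+0.04775)^t    t·PV
  1       200.00       190.8852       190.8852
  2       200.00       182.1859       364.3717
  3       200.00       173.8829       521.6488
  4       200.00       165.9584       663.8337
  5       200.00       158.3951       791.9753
  6    10,200.00     7,709.9960    46,259.9762
  Σ                  8,581.3036    48,792.6910
P = 8,581.3036; D_Mac = 5.68593 half-year periods = 2.84296 yrs; D_mod = 2.84296/(1+0.04775) = 2.71340 yrs.
ΔP/P ≈ -D_mod · Δy = -2.71340 × (-0.0045) = +0.012210 = +1.2210%.

+1.221%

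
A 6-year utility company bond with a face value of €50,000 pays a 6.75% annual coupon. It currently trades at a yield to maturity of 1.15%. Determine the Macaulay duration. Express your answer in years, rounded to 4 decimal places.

5.2547 years

Periodic yield y = 0.0115. Discount each cash flow and weight by its year:
  t   CF        PV=CF/(1+0.0115)^t    t·PV
  1     3,375.00     3,336.6288     3,336.6288
  2     3,375.00     3,298.6938     6,597.3876
  3     3,375.00     3,261.1901     9,783.5703
  4     3,375.00     3,224.1128    12,896.4512
  5     3,375.00     3,187.4571    15,937.2853
  6    53,375.00    49,835.9298   299,015.5788
  Σ                 66,144.0123   347,566.9019
Price P = Σ PV = 66,144.0123.
Macaulay duration = Σ(t·PV) / P = 347,566.9019 / 66,144.0123 = 5.25470 years.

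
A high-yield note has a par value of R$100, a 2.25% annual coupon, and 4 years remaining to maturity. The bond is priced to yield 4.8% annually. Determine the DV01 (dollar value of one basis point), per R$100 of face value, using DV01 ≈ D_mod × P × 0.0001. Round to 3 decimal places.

R$0.034

Periodic yield y = 0.048.
  t   CF        PV=CF/(1+0.048)^t    t·PV
  1         2.25         2.1469         2.1469
  2         2.25         2.0486         4.0972
  3         2.25         1.9548         5.8644
  4       102.25        84.7653       339.0613
  Σ                     90.9157       351.1698
P = 90.9157; D_Mac = 3.86259 yrs; D_mod = 3.68568 yrs.
DV01 ≈ 3.68568 × 90.9157 × 0.0001 = 0.033509.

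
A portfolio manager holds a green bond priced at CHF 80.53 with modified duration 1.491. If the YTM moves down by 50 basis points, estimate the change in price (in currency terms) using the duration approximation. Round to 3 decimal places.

+CHF 0.600

Duration approximation: ΔP/P ≈ -D_mod · Δy = -1.491 × (-0.005) = +0.007455.
ΔP ≈ 80.53 × (+0.007455) = +0.60035115.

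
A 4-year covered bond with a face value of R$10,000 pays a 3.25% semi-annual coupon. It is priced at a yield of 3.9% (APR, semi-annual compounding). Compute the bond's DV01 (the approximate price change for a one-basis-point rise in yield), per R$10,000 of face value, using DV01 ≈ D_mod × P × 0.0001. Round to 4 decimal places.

R$3.6192

Periodic yield y = 0.0195.
  t   CF        PV=CF/(1+0.0195)^t    t·PV
  1       162.50       159.3919       159.3919
  2       162.50       156.3432       312.6863
  3       162.50       153.3528       460.0584
  4       162.50       150.4196       601.6784
  5       162.50       147.5425       737.7126
  6       162.50       144.7205       868.3229
  7       162.50       141.9524       993.6668
  8    10,162.50     8,707.6852    69,661.4812
  Σ                  9,761.4080    73,794.9985
P = 9,761.4080; D_Mac = 7.55987 half-year periods = 3.77994 yrs; D_mod = 3.70764 yrs.
DV01 ≈ 3.70764 × 9,761.4080 × 0.0001 = 3.619176.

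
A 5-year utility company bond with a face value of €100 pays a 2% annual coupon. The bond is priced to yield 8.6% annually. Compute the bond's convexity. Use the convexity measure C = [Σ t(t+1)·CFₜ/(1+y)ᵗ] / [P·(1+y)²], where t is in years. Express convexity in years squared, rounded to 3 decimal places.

23.894

With y = 0.086:
  t   CF        PV=CF/(1+0.086)^t    t·PV        t(t+1)·PV
  1         2.00         1.8416         1.8416           3.6832
  2         2.00         1.6958         3.3916          10.1747
  3         2.00         1.5615         4.6845          18.7379
  4         2.00         1.4378         5.7514          28.7568
  5       102.00        67.5229       337.6145       2,025.6868
  Σ                     74.0596       353.2835       2,087.0395
P = 74.0596.
Convexity = Σ t(t+1)·PV / [P·(1+y)²] = 2,087.0395 / (74.0596 × 1.179396) = 23.89403.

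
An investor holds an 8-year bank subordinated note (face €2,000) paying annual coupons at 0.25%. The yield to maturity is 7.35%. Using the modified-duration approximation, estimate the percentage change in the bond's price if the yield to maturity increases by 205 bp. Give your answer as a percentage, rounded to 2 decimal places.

-15.09%

Periodic yield y = 0.0735. Modified duration first:
  t   CF        PV=CF/(1+0.0735)^t    t·PV
  1         5.00         4.6577         4.6577
  2         5.00         4.3388         8.6775
  3         5.00         4.0417        12.1251
  4         5.00         3.7650        15.0599
  5         5.00         3.5072        17.5360
  6         5.00         3.2671        19.6024
  7         5.00         3.0434        21.3036
  8     2,005.00     1,136.8364     9,094.6915
  Σ                  1,163.4572     9,193.6537
P = 1,163.4572; D_Mac = 7.90201 yrs; D_mod = 7.90201/(1+0.0735) = 7.36098 yrs.
ΔP/P ≈ -D_mod · Δy = -7.36098 × (+0.0205) = -0.150900 = -15.0900%.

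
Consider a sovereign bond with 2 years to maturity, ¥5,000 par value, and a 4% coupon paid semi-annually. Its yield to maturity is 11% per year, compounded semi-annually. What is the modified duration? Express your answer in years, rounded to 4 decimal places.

Periodic yield y = 0.055. First find Macaulay duration:
  t   CF        PV=CF/(1+0.055)^t    t·PV
  1       100.00        94.7867        94.7867
  2       100.00        89.8452       179.6905
  3       100.00        85.1614       255.4841
  4     5,100.00     4,116.8054    16,467.2216
  Σ                  4,386.5987    16,997.1829
P = 4,386.5987; Macaulay duration = 16,997.1829 / 4,386.5987 = 3.87480 half-year periods = 1.93740 years.
Modified duration = D_Mac / (1 + y) = 1.93740 / 1.055 = 1.83640 years.

1.8364 years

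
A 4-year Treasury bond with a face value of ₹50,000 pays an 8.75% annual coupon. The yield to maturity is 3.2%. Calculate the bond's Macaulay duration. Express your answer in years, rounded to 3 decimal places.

3.587 years

Periodic yield y = 0.032. Discount each cash flow and weight by its year:
  t   CF        PV=CF/(1+0.032)^t    t·PV
  1     4,375.00     4,239.3411     4,239.3411
  2     4,375.00     4,107.8886     8,215.7773
  3     4,375.00     3,980.5123    11,941.5368
  4    54,375.00    47,938.0629   191,752.2516
  Σ                 60,265.8049   216,148.9067
Price P = Σ PV = 60,265.8049.
Macaulay duration = Σ(t·PV) / P = 216,148.9067 / 60,265.8049 = 3.58659 years.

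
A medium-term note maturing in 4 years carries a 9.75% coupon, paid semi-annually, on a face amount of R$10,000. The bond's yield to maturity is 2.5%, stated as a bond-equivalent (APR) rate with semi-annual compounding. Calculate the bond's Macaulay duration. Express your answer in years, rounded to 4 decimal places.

Periodic yield y = 0.0125. Discount each cash flow and weight by its period:
  t   CF        PV=CF/(1+0.0125)^t    t·PV
  1       487.50       481.4815       481.4815
  2       487.50       475.5373       951.0745
  3       487.50       469.6664     1,408.9993
  4       487.50       463.8681     1,855.4723
  5       487.50       458.1413     2,290.7066
  6       487.50       452.4853     2,714.9115
  7       487.50       446.8990     3,128.2931
  8    10,487.50     9,495.3662    75,962.9296
  Σ                 12,743.4451    88,793.8685
Price P = Σ PV = 12,743.4451.
Macaulay duration = Σ(t·PV) / P = 88,793.8685 / 12,743.4451 = 6.96781 half-year periods.
In years: 6.96781 / 2 = 3.48390 years.

3.4839 years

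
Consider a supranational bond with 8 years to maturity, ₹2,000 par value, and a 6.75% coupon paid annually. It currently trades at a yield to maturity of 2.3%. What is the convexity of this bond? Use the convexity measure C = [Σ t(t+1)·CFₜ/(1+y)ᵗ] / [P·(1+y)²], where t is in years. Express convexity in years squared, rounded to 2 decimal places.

53.56

With y = 0.023:
  t   CF        PV=CF/(1+0.023)^t    t·PV        t(t+1)·PV
  1       135.00       131.9648       131.9648         263.9296
  2       135.00       128.9979       257.9957         773.9872
  3       135.00       126.0976       378.2928       1,513.1714
  4       135.00       123.2626       493.0503       2,465.2515
  5       135.00       120.4913       602.4564       3,614.7382
  6       135.00       117.7823       706.6937       4,946.8559
  7       135.00       115.1342       805.9394       6,447.5150
  8     2,135.00     1,779.8886    14,239.1084     128,151.9757
  Σ                  2,643.6192    17,615.5015     148,177.4244
P = 2,643.6192.
Convexity = Σ t(t+1)·PV / [P·(1+y)²] = 148,177.4244 / (2,643.6192 × 1.046529) = 53.55893.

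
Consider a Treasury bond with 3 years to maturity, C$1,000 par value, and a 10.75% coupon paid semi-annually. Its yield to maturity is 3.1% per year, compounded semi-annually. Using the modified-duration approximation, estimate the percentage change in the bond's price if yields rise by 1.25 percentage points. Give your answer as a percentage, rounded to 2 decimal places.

Periodic yield y = 0.0155. Modified duration first:
  t   CF        PV=CF/(1+0.0155)^t    t·PV
  1        53.75        52.9296        52.9296
  2        53.75        52.1217       104.2434
  3        53.75        51.3261       153.9784
  4        53.75        50.5427       202.1709
  5        53.75        49.7713       248.8564
  6     1,053.75       960.8554     5,765.1322
  Σ                  1,217.5468     6,527.3110
P = 1,217.5468; D_Mac = 5.36103 half-year periods = 2.68052 yrs; D_mod = 2.68052/(1+0.0155) = 2.63960 yrs.
ΔP/P ≈ -D_mod · Δy = -2.63960 × (+0.0125) = -0.032995 = -3.2995%.

-3.30%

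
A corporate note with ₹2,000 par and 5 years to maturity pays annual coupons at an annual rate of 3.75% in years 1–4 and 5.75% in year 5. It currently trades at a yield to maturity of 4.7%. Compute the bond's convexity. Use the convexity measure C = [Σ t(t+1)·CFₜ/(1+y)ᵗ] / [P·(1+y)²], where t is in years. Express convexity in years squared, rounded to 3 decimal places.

With y = 0.047:
  t   CF        PV=CF/(1+0.047)^t    t·PV        t(t+1)·PV
  1        75.00        71.6332        71.6332         143.2665
  2        75.00        68.4176       136.8352         410.5057
  3        75.00        65.3463       196.0390         784.1560
  4        75.00        62.4129       249.6517       1,248.2585
  5     2,115.00     1,681.0358     8,405.1790      50,431.0741
  Σ                  1,948.8459     9,059.3382      53,017.2607
P = 1,948.8459.
Convexity = Σ t(t+1)·PV / [P·(1+y)²] = 53,017.2607 / (1,948.8459 × 1.096209) = 24.81684.

24.817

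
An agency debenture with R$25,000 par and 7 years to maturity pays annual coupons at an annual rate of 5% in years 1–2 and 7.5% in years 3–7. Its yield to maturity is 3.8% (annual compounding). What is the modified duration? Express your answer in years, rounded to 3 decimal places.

5.788 years

Periodic yield y = 0.038. First find Macaulay duration:
  t   CF        PV=CF/(1+0.038)^t    t·PV
  1     1,250.00     1,204.2389     1,204.2389
  2     1,250.00     1,160.1531     2,320.3062
  3     1,875.00     1,676.5218     5,029.5655
  4     1,875.00     1,615.1463     6,460.5851
  5     1,875.00     1,556.0176     7,780.0880
  6     1,875.00     1,499.0536     8,994.3214
  7    26,875.00    20,699.8405   144,898.8833
  Σ                 29,410.9717   176,687.9883
P = 29,410.9717; Macaulay duration = 176,687.9883 / 29,410.9717 = 6.00755 years.
Modified duration = D_Mac / (1 + y) = 6.00755 / 1.038 = 5.78762 years.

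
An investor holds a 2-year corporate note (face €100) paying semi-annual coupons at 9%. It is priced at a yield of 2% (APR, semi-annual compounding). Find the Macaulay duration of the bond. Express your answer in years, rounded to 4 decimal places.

1.8832 years

Periodic yield y = 0.01. Discount each cash flow and weight by its period:
  t   CF        PV=CF/(1+0.01)^t    t·PV
  1         4.50         4.4554         4.4554
  2         4.50         4.4113         8.8227
  3         4.50         4.3677        13.1030
  4       104.50       100.4224       401.6898
  Σ                    113.6569       428.0709
Price P = Σ PV = 113.6569.
Macaulay duration = Σ(t·PV) / P = 428.0709 / 113.6569 = 3.76634 half-year periods.
In years: 3.76634 / 2 = 1.88317 years.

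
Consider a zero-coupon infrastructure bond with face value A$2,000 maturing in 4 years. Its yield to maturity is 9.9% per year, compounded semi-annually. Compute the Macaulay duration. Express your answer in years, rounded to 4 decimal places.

4.0000 years

A zero-coupon bond has a single cash flow at maturity, so its Macaulay duration equals its maturity: 4 years.
(Equivalently: 8 semi-annual periods ÷ 2 = 4 years.)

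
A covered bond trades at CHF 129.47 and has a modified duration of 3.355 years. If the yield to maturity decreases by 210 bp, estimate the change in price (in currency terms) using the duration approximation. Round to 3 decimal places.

Duration approximation: ΔP/P ≈ -D_mod · Δy = -3.355 × (-0.021) = +0.070455.
ΔP ≈ 129.47 × (+0.070455) = +9.12180885.

+CHF 9.122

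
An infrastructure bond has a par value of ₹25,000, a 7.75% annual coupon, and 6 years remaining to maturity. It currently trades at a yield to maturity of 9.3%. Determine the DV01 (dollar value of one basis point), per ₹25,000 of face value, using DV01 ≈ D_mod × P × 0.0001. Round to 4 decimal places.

Periodic yield y = 0.093.
  t   CF        PV=CF/(1+0.093)^t    t·PV
  1     1,937.50     1,772.6441     1,772.6441
  2     1,937.50     1,621.8153     3,243.6306
  3     1,937.50     1,483.8200     4,451.4600
  4     1,937.50     1,357.5663     5,430.2654
  5     1,937.50     1,242.0552     6,210.2761
  6    26,937.50    15,799.2443    94,795.4661
  Σ                 23,277.1453   115,903.7422
P = 23,277.1453; D_Mac = 4.97929 yrs; D_mod = 4.55562 yrs.
DV01 ≈ 4.55562 × 23,277.1453 × 0.0001 = 10.604185.

₹10.6042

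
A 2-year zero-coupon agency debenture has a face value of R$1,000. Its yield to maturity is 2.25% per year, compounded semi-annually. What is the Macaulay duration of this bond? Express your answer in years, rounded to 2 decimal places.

A zero-coupon bond has a single cash flow at maturity, so its Macaulay duration equals its maturity: 2 years.
(Equivalently: 4 semi-annual periods ÷ 2 = 2 years.)

2.00 years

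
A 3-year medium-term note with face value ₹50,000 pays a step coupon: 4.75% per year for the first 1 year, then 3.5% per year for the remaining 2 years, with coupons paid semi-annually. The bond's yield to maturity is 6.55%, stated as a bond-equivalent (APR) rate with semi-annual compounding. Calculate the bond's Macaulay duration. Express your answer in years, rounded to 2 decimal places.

2.84 years

Periodic yield y = 0.03275. Discount each cash flow and weight by its period:
  t   CF        PV=CF/(1+0.03275)^t    t·PV
  1     1,187.50     1,149.8427     1,149.8427
  2     1,187.50     1,113.3795     2,226.7590
  3       875.00       794.3693     2,383.1078
  4       875.00       769.1787     3,076.7147
  5       875.00       744.7869     3,723.9345
  6    50,875.00    41,930.8050   251,584.8301
  Σ                 46,502.3620   264,145.1888
Price P = Σ PV = 46,502.3620.
Macaulay duration = Σ(t·PV) / P = 264,145.1888 / 46,502.3620 = 5.68025 half-year periods.
In years: 5.68025 / 2 = 2.84013 years.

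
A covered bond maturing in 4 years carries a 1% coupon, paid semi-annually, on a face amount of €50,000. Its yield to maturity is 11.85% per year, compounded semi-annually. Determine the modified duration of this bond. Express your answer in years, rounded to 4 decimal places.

Periodic yield y = 0.05925. First find Macaulay duration:
  t   CF        PV=CF/(1+0.05925)^t    t·PV
  1       250.00       236.0160       236.0160
  2       250.00       222.8143       445.6286
  3       250.00       210.3510       631.0530
  4       250.00       198.5849       794.3394
  5       250.00       187.4768       937.3842
  6       250.00       176.9902     1,061.9411
  7       250.00       167.0901     1,169.6306
  8    50,250.00    31,706.4986   253,651.9887
  Σ                 33,105.8219   258,927.9818
P = 33,105.8219; Macaulay duration = 258,927.9818 / 33,105.8219 = 7.82122 half-year periods = 3.91061 years.
Modified duration = D_Mac / (1 + y) = 3.91061 / 1.05925 = 3.69187 years.

3.6919 years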